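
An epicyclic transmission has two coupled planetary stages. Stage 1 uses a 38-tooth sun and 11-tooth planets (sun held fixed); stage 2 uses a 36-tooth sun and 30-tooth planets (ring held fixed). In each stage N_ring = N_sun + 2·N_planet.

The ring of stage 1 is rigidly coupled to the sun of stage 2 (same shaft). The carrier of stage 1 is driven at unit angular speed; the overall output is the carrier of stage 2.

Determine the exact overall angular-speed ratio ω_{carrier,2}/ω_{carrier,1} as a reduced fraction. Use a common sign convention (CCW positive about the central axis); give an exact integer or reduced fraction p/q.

49/110

Stage 1: N_ring = 38 + 2·11 = 60
Stage 1: 38(ω_s−ω_c) = −60(ω_r−ω_c),  ω_s=0, ω_c=1
Stage 1: ω_r = 1 − (38/60)(0−1) = 49/30
  ⇒ ω_r¹/ω_c¹ = 49/30
Stage 2: N_ring = 36 + 2·30 = 96
Stage 2: 36(ω_s−ω_c) = −96(ω_r−ω_c),  ω_r=0, ω_s=1
Stage 2: 36(1−ω_c) = −96(0−ω_c)  ⇒  132ω_c = 36  ⇒  ω_c = 3/11
  ⇒ ω_c²/ω_s² = 3/11
Coupling ω_s² = ω_r¹ ⇒ overall = 49/30 × 3/11 = 49/110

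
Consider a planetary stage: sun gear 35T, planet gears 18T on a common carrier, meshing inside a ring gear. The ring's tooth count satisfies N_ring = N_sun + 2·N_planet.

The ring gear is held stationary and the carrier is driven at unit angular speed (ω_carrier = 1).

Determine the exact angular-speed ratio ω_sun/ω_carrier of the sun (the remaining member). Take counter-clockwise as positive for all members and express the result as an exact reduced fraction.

106/35

N_ring = 35 + 2·18 = 71
35(ω_s−ω_c) = −71(ω_r−ω_c),  ω_r=0, ω_c=1
ω_s = 1 − (71/35)(0−1) = 106/35
ω_s/ω_c = 106/35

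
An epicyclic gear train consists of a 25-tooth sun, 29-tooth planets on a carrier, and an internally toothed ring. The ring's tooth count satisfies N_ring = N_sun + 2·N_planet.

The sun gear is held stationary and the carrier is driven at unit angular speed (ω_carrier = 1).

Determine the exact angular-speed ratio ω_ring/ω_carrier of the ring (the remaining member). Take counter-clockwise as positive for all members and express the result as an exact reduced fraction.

N_ring = 25 + 2·29 = 83
25(ω_s−ω_c) = −83(ω_r−ω_c),  ω_s=0, ω_c=1
ω_r = 1 − (25/83)(0−1) = 108/83
ω_r/ω_c = 108/83

108/83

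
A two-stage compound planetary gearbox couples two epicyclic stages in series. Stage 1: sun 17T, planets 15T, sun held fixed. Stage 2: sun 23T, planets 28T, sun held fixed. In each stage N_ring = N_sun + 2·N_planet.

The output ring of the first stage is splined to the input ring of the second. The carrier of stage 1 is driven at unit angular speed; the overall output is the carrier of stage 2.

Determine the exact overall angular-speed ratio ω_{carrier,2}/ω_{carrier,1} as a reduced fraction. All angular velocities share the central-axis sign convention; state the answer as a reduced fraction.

Stage 1: N_ring = 17 + 2·15 = 47
Stage 1: 17(ω_s−ω_c) = −47(ω_r−ω_c),  ω_s=0, ω_c=1
Stage 1: ω_r = 1 − (17/47)(0−1) = 64/47
  ⇒ ω_r¹/ω_c¹ = 64/47
Stage 2: N_ring = 23 + 2·28 = 79
Stage 2: 23(ω_s−ω_c) = −79(ω_r−ω_c),  ω_s=0, ω_r=1
Stage 2: 23(0−ω_c) = −79(1−ω_c)  ⇒  102ω_c = 79  ⇒  ω_c = 79/102
  ⇒ ω_c²/ω_r² = 79/102
Coupling ω_r² = ω_r¹ ⇒ overall = 64/47 × 79/102 = 2528/2397

2528/2397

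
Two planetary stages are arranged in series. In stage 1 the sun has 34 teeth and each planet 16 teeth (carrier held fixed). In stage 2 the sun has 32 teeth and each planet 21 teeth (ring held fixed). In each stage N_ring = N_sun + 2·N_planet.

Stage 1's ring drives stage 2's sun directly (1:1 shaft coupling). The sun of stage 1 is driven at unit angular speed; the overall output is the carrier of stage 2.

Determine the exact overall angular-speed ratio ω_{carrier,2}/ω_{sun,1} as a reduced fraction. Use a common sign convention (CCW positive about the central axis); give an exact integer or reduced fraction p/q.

-272/1749

Stage 1: N_ring = 34 + 2·16 = 66
Stage 1: 34(ω_s−ω_c) = −66(ω_r−ω_c),  ω_c=0, ω_s=1
Stage 1: ω_r = 0 − (34/66)(1−0) = -17/33
  ⇒ ω_r¹/ω_s¹ = -17/33
Stage 2: N_ring = 32 + 2·21 = 74
Stage 2: 32(ω_s−ω_c) = −74(ω_r−ω_c),  ω_r=0, ω_s=1
Stage 2: 32(1−ω_c) = −74(0−ω_c)  ⇒  106ω_c = 32  ⇒  ω_c = 16/53
  ⇒ ω_c²/ω_s² = 16/53
Coupling ω_s² = ω_r¹ ⇒ overall = -17/33 × 16/53 = -272/1749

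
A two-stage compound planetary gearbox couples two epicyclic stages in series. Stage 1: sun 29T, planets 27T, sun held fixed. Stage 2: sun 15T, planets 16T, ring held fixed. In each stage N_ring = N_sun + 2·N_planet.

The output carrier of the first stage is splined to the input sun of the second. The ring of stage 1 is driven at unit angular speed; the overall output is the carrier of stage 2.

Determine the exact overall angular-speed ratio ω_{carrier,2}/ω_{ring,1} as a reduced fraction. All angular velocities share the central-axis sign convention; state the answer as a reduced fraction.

1245/6944

Stage 1: N_ring = 29 + 2·27 = 83
Stage 1: 29(ω_s−ω_c) = −83(ω_r−ω_c),  ω_s=0, ω_r=1
Stage 1: 29(0−ω_c) = −83(1−ω_c)  ⇒  112ω_c = 83  ⇒  ω_c = 83/112
  ⇒ ω_c¹/ω_r¹ = 83/112
Stage 2: N_ring = 15 + 2·16 = 47
Stage 2: 15(ω_s−ω_c) = −47(ω_r−ω_c),  ω_r=0, ω_s=1
Stage 2: 15(1−ω_c) = −47(0−ω_c)  ⇒  62ω_c = 15  ⇒  ω_c = 15/62
  ⇒ ω_c²/ω_s² = 15/62
Coupling ω_s² = ω_c¹ ⇒ overall = 83/112 × 15/62 = 1245/6944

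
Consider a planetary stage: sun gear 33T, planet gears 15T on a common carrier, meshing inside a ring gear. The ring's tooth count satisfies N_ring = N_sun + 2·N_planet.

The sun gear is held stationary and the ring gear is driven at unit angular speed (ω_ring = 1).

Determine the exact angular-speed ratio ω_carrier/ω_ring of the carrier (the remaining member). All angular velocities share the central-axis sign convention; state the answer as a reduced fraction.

21/32

N_ring = 33 + 2·15 = 63
33(ω_s−ω_c) = −63(ω_r−ω_c),  ω_s=0, ω_r=1
33(0−ω_c) = −63(1−ω_c)  ⇒  96ω_c = 63  ⇒  ω_c = 21/32
ω_c/ω_r = 21/32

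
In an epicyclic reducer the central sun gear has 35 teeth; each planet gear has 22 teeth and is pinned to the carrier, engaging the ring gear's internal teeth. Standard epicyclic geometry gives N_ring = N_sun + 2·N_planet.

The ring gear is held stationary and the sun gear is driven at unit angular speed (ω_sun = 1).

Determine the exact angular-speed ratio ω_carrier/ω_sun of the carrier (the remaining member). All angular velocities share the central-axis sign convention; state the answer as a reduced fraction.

N_ring = 35 + 2·22 = 79
35(ω_s−ω_c) = −79(ω_r−ω_c),  ω_r=0, ω_s=1
35(1−ω_c) = −79(0−ω_c)  ⇒  114ω_c = 35  ⇒  ω_c = 35/114
ω_c/ω_s = 35/114

35/114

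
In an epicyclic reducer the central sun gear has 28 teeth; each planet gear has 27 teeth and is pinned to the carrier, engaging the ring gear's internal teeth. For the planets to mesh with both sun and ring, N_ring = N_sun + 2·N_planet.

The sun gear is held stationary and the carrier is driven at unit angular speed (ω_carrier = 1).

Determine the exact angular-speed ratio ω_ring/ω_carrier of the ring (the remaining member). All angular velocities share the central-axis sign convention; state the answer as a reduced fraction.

N_ring = 28 + 2·27 = 82
28(ω_s−ω_c) = −82(ω_r−ω_c),  ω_s=0, ω_c=1
ω_r = 1 − (28/82)(0−1) = 55/41
ω_r/ω_c = 55/41

55/41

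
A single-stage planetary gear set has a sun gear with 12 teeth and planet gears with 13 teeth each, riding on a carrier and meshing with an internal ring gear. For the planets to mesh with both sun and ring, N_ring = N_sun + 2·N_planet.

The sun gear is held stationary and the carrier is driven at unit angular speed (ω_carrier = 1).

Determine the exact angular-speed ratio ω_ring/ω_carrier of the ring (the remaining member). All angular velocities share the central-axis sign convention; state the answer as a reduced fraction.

N_ring = 12 + 2·13 = 38
12(ω_s−ω_c) = −38(ω_r−ω_c),  ω_s=0, ω_c=1
ω_r = 1 − (12/38)(0−1) = 25/19
ω_r/ω_c = 25/19

25/19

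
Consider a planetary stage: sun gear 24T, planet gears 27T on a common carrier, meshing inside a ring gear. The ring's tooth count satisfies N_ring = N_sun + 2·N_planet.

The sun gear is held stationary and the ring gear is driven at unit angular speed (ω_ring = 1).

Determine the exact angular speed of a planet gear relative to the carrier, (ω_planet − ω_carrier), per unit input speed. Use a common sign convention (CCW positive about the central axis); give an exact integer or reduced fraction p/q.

104/153

N_ring = 24 + 2·27 = 78
24(ω_s−ω_c) = −78(ω_r−ω_c),  ω_s=0, ω_r=1
24(0−ω_c) = −78(1−ω_c)  ⇒  102ω_c = 78  ⇒  ω_c = 13/17
sun–planet: 24·(0−13/17) = −27·(ω_p−ω_c)  ⇒  ω_p−ω_c = −(24/27)·(-13/17) = 104/153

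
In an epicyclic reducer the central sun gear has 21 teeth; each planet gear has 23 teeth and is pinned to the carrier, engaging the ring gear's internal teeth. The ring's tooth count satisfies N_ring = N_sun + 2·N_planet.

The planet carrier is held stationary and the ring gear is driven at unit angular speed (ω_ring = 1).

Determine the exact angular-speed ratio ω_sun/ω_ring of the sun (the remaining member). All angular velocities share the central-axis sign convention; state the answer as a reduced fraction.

N_ring = 21 + 2·23 = 67
21(ω_s−ω_c) = −67(ω_r−ω_c),  ω_c=0, ω_r=1
ω_s = 0 − (67/21)(1−0) = -67/21
ω_s/ω_r = -67/21

-67/21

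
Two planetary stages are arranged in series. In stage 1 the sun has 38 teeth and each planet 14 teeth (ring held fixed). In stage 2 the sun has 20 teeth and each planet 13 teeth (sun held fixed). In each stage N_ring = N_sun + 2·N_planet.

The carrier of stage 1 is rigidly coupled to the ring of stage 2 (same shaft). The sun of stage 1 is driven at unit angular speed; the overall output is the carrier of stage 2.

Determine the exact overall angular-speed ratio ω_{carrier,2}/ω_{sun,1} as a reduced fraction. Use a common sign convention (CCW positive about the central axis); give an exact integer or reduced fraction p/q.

437/1716

Stage 1: N_ring = 38 + 2·14 = 66
Stage 1: 38(ω_s−ω_c) = −66(ω_r−ω_c),  ω_r=0, ω_s=1
Stage 1: 38(1−ω_c) = −66(0−ω_c)  ⇒  104ω_c = 38  ⇒  ω_c = 19/52
  ⇒ ω_c¹/ω_s¹ = 19/52
Stage 2: N_ring = 20 + 2·13 = 46
Stage 2: 20(ω_s−ω_c) = −46(ω_r−ω_c),  ω_s=0, ω_r=1
Stage 2: 20(0−ω_c) = −46(1−ω_c)  ⇒  66ω_c = 46  ⇒  ω_c = 23/33
  ⇒ ω_c²/ω_r² = 23/33
Coupling ω_r² = ω_c¹ ⇒ overall = 19/52 × 23/33 = 437/1716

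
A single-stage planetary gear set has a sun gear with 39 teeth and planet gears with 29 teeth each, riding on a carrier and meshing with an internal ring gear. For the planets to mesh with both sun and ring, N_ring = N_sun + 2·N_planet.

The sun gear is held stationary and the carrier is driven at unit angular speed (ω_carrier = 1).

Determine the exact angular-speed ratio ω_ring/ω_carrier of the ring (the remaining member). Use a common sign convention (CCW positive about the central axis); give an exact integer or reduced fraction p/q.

136/97

N_ring = 39 + 2·29 = 97
39(ω_s−ω_c) = −97(ω_r−ω_c),  ω_s=0, ω_c=1
ω_r = 1 − (39/97)(0−1) = 136/97
ω_r/ω_c = 136/97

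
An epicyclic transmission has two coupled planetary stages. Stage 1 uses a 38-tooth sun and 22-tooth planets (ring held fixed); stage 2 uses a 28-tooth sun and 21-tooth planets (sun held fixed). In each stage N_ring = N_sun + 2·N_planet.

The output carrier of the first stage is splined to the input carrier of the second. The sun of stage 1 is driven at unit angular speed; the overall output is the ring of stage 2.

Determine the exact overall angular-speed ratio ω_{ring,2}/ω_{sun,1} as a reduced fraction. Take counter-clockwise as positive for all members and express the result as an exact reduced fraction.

133/300

Stage 1: N_ring = 38 + 2·22 = 82
Stage 1: 38(ω_s−ω_c) = −82(ω_r−ω_c),  ω_r=0, ω_s=1
Stage 1: 38(1−ω_c) = −82(0−ω_c)  ⇒  120ω_c = 38  ⇒  ω_c = 19/60
  ⇒ ω_c¹/ω_s¹ = 19/60
Stage 2: N_ring = 28 + 2·21 = 70
Stage 2: 28(ω_s−ω_c) = −70(ω_r−ω_c),  ω_s=0, ω_c=1
Stage 2: ω_r = 1 − (28/70)(0−1) = 7/5
  ⇒ ω_r²/ω_c² = 7/5
Coupling ω_c² = ω_c¹ ⇒ overall = 19/60 × 7/5 = 133/300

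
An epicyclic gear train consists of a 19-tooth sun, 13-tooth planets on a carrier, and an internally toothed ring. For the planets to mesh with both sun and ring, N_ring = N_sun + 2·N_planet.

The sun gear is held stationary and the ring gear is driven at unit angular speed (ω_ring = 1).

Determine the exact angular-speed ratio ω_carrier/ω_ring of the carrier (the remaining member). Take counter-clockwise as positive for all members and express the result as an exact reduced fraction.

45/64

N_ring = 19 + 2·13 = 45
19(ω_s−ω_c) = −45(ω_r−ω_c),  ω_s=0, ω_r=1
19(0−ω_c) = −45(1−ω_c)  ⇒  64ω_c = 45  ⇒  ω_c = 45/64
ω_c/ω_r = 45/64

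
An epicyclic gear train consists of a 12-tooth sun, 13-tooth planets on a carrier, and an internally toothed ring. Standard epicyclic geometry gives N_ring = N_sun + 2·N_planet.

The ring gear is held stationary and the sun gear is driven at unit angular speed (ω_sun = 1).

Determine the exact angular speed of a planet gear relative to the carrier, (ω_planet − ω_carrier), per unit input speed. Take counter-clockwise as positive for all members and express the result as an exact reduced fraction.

-228/325

N_ring = 12 + 2·13 = 38
12(ω_s−ω_c) = −38(ω_r−ω_c),  ω_r=0, ω_s=1
12(1−ω_c) = −38(0−ω_c)  ⇒  50ω_c = 12  ⇒  ω_c = 6/25
sun–planet: 12·(1−6/25) = −13·(ω_p−ω_c)  ⇒  ω_p−ω_c = −(12/13)·(19/25) = -228/325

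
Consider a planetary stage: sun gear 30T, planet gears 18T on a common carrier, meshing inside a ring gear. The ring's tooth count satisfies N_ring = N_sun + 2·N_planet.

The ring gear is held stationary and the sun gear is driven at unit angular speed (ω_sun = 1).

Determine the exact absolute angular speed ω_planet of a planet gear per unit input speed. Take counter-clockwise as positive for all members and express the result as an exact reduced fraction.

N_ring = 30 + 2·18 = 66
30(ω_s−ω_c) = −66(ω_r−ω_c),  ω_r=0, ω_s=1
30(1−ω_c) = −66(0−ω_c)  ⇒  96ω_c = 30  ⇒  ω_c = 5/16
sun–planet: 30·(1−5/16) = −18·(ω_p−ω_c)  ⇒  ω_p−ω_c = −(30/18)·(11/16) = -55/48
ω_p = 5/16 − 55/48 = -5/6

-5/6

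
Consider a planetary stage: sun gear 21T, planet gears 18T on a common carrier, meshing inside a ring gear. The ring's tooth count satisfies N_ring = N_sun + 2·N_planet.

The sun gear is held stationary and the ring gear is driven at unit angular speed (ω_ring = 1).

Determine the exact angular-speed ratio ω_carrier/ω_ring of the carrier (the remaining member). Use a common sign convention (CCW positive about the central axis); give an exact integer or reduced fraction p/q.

N_ring = 21 + 2·18 = 57
21(ω_s−ω_c) = −57(ω_r−ω_c),  ω_s=0, ω_r=1
21(0−ω_c) = −57(1−ω_c)  ⇒  78ω_c = 57  ⇒  ω_c = 19/26
ω_c/ω_r = 19/26

19/26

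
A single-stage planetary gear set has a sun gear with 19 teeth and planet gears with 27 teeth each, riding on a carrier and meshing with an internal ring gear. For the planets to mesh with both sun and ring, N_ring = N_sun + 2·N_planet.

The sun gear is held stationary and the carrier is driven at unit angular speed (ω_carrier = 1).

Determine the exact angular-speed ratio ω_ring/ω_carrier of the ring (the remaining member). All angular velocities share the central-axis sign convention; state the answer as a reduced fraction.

N_ring = 19 + 2·27 = 73
19(ω_s−ω_c) = −73(ω_r−ω_c),  ω_s=0, ω_c=1
ω_r = 1 − (19/73)(0−1) = 92/73
ω_r/ω_c = 92/73

92/73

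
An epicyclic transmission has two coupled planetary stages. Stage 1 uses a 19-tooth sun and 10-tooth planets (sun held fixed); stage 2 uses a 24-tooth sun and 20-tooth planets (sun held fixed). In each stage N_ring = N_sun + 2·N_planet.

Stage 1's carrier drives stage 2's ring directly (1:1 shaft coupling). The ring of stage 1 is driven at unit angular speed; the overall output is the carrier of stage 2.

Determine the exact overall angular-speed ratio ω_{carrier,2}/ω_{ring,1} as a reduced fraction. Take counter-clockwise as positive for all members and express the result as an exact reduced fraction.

156/319

Stage 1: N_ring = 19 + 2·10 = 39
Stage 1: 19(ω_s−ω_c) = −39(ω_r−ω_c),  ω_s=0, ω_r=1
Stage 1: 19(0−ω_c) = −39(1−ω_c)  ⇒  58ω_c = 39  ⇒  ω_c = 39/58
  ⇒ ω_c¹/ω_r¹ = 39/58
Stage 2: N_ring = 24 + 2·20 = 64
Stage 2: 24(ω_s−ω_c) = −64(ω_r−ω_c),  ω_s=0, ω_r=1
Stage 2: 24(0−ω_c) = −64(1−ω_c)  ⇒  88ω_c = 64  ⇒  ω_c = 8/11
  ⇒ ω_c²/ω_r² = 8/11
Coupling ω_r² = ω_c¹ ⇒ overall = 39/58 × 8/11 = 156/319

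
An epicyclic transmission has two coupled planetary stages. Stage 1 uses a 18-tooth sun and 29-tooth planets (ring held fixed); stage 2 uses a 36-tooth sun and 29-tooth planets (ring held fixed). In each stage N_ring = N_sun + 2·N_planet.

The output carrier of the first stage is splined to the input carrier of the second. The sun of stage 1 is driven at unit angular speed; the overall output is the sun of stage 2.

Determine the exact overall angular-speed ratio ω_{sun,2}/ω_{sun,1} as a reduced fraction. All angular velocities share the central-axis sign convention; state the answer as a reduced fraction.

65/94

Stage 1: N_ring = 18 + 2·29 = 76
Stage 1: 18(ω_s−ω_c) = −76(ω_r−ω_c),  ω_r=0, ω_s=1
Stage 1: 18(1−ω_c) = −76(0−ω_c)  ⇒  94ω_c = 18  ⇒  ω_c = 9/47
  ⇒ ω_c¹/ω_s¹ = 9/47
Stage 2: N_ring = 36 + 2·29 = 94
Stage 2: 36(ω_s−ω_c) = −94(ω_r−ω_c),  ω_r=0, ω_c=1
Stage 2: ω_s = 1 − (94/36)(0−1) = 65/18
  ⇒ ω_s²/ω_c² = 65/18
Coupling ω_c² = ω_c¹ ⇒ overall = 9/47 × 65/18 = 65/94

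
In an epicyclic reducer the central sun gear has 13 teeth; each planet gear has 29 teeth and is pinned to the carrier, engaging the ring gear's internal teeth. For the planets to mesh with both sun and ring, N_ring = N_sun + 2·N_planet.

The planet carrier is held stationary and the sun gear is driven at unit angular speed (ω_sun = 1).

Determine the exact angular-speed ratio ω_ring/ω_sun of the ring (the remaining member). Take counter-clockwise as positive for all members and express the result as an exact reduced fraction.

N_ring = 13 + 2·29 = 71
13(ω_s−ω_c) = −71(ω_r−ω_c),  ω_c=0, ω_s=1
ω_r = 0 − (13/71)(1−0) = -13/71
ω_r/ω_s = -13/71

-13/71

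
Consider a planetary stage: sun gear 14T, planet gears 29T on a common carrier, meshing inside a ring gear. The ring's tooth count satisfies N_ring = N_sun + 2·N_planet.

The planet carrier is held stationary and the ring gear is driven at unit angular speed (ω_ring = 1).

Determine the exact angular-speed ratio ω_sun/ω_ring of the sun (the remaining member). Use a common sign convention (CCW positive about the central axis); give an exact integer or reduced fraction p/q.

-36/7

N_ring = 14 + 2·29 = 72
14(ω_s−ω_c) = −72(ω_r−ω_c),  ω_c=0, ω_r=1
ω_s = 0 − (72/14)(1−0) = -36/7
ω_s/ω_r = -36/7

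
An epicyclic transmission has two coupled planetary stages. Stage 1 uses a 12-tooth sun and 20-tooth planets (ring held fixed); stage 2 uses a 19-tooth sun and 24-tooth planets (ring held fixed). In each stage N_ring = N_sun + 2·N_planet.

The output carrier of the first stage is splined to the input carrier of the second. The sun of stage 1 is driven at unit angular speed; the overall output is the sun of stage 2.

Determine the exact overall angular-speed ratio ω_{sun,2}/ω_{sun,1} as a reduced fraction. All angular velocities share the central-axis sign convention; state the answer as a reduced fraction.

129/152

Stage 1: N_ring = 12 + 2·20 = 52
Stage 1: 12(ω_s−ω_c) = −52(ω_r−ω_c),  ω_r=0, ω_s=1
Stage 1: 12(1−ω_c) = −52(0−ω_c)  ⇒  64ω_c = 12  ⇒  ω_c = 3/16
  ⇒ ω_c¹/ω_s¹ = 3/16
Stage 2: N_ring = 19 + 2·24 = 67
Stage 2: 19(ω_s−ω_c) = −67(ω_r−ω_c),  ω_r=0, ω_c=1
Stage 2: ω_s = 1 − (67/19)(0−1) = 86/19
  ⇒ ω_s²/ω_c² = 86/19
Coupling ω_c² = ω_c¹ ⇒ overall = 3/16 × 86/19 = 129/152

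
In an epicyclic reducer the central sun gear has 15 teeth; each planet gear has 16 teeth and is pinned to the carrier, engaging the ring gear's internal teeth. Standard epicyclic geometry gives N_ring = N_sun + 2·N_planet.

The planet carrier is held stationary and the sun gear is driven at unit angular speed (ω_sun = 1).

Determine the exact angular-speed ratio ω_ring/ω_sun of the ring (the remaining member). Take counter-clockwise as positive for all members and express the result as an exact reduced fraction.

N_ring = 15 + 2·16 = 47
15(ω_s−ω_c) = −47(ω_r−ω_c),  ω_c=0, ω_s=1
ω_r = 0 − (15/47)(1−0) = -15/47
ω_r/ω_s = -15/47

-15/47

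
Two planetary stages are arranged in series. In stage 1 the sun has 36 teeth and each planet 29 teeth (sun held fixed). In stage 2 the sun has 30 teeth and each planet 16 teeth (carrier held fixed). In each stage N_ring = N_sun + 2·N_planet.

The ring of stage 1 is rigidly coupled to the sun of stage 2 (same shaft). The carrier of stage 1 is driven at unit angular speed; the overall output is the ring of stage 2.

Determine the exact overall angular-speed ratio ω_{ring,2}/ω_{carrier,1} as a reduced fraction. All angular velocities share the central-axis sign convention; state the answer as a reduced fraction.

-975/1457

Stage 1: N_ring = 36 + 2·29 = 94
Stage 1: 36(ω_s−ω_c) = −94(ω_r−ω_c),  ω_s=0, ω_c=1
Stage 1: ω_r = 1 − (36/94)(0−1) = 65/47
  ⇒ ω_r¹/ω_c¹ = 65/47
Stage 2: N_ring = 30 + 2·16 = 62
Stage 2: 30(ω_s−ω_c) = −62(ω_r−ω_c),  ω_c=0, ω_s=1
Stage 2: ω_r = 0 − (30/62)(1−0) = -15/31
  ⇒ ω_r²/ω_s² = -15/31
Coupling ω_s² = ω_r¹ ⇒ overall = 65/47 × -15/31 = -975/1457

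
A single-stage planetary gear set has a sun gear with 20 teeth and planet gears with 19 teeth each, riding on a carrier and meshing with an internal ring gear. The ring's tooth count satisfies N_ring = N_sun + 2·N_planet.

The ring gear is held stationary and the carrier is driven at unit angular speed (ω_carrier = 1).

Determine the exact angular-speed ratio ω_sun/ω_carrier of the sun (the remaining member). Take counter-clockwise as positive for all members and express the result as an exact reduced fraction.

N_ring = 20 + 2·19 = 58
20(ω_s−ω_c) = −58(ω_r−ω_c),  ω_r=0, ω_c=1
ω_s = 1 − (58/20)(0−1) = 39/10
ω_s/ω_c = 39/10

39/10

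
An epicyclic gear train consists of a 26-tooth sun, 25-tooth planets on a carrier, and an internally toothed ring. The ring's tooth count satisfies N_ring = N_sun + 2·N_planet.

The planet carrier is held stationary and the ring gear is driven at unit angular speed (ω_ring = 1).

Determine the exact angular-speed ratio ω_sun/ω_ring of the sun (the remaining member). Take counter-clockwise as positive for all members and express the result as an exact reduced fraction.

N_ring = 26 + 2·25 = 76
26(ω_s−ω_c) = −76(ω_r−ω_c),  ω_c=0, ω_r=1
ω_s = 0 − (76/26)(1−0) = -38/13
ω_s/ω_r = -38/13

-38/13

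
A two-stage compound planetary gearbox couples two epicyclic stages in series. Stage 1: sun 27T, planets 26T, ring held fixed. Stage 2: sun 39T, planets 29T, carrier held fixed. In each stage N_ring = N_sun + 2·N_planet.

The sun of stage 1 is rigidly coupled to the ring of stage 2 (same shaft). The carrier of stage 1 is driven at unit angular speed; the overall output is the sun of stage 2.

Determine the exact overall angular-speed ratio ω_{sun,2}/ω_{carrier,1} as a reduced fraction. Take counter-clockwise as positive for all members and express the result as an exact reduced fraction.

Stage 1: N_ring = 27 + 2·26 = 79
Stage 1: 27(ω_s−ω_c) = −79(ω_r−ω_c),  ω_r=0, ω_c=1
Stage 1: ω_s = 1 − (79/27)(0−1) = 106/27
  ⇒ ω_s¹/ω_c¹ = 106/27
Stage 2: N_ring = 39 + 2·29 = 97
Stage 2: 39(ω_s−ω_c) = −97(ω_r−ω_c),  ω_c=0, ω_r=1
Stage 2: ω_s = 0 − (97/39)(1−0) = -97/39
  ⇒ ω_s²/ω_r² = -97/39
Coupling ω_r² = ω_s¹ ⇒ overall = 106/27 × -97/39 = -10282/1053

-10282/1053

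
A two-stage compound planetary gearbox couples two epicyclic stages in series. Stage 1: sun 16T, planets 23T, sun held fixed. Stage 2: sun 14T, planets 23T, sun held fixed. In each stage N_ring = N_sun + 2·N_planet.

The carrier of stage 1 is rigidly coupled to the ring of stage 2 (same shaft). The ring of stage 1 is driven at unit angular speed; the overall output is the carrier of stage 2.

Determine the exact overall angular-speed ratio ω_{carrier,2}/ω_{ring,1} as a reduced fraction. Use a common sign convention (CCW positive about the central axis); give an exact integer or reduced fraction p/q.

310/481

Stage 1: N_ring = 16 + 2·23 = 62
Stage 1: 16(ω_s−ω_c) = −62(ω_r−ω_c),  ω_s=0, ω_r=1
Stage 1: 16(0−ω_c) = −62(1−ω_c)  ⇒  78ω_c = 62  ⇒  ω_c = 31/39
  ⇒ ω_c¹/ω_r¹ = 31/39
Stage 2: N_ring = 14 + 2·23 = 60
Stage 2: 14(ω_s−ω_c) = −60(ω_r−ω_c),  ω_s=0, ω_r=1
Stage 2: 14(0−ω_c) = −60(1−ω_c)  ⇒  74ω_c = 60  ⇒  ω_c = 30/37
  ⇒ ω_c²/ω_r² = 30/37
Coupling ω_r² = ω_c¹ ⇒ overall = 31/39 × 30/37 = 310/481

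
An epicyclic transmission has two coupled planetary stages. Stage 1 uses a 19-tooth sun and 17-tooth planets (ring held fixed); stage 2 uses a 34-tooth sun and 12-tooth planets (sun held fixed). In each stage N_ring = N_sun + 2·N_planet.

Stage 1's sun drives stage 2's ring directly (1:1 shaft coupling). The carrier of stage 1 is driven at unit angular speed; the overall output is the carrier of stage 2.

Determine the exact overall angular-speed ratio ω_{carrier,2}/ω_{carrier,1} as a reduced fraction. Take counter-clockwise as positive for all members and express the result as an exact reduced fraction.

1044/437

Stage 1: N_ring = 19 + 2·17 = 53
Stage 1: 19(ω_s−ω_c) = −53(ω_r−ω_c),  ω_r=0, ω_c=1
Stage 1: ω_s = 1 − (53/19)(0−1) = 72/19
  ⇒ ω_s¹/ω_c¹ = 72/19
Stage 2: N_ring = 34 + 2·12 = 58
Stage 2: 34(ω_s−ω_c) = −58(ω_r−ω_c),  ω_s=0, ω_r=1
Stage 2: 34(0−ω_c) = −58(1−ω_c)  ⇒  92ω_c = 58  ⇒  ω_c = 29/46
  ⇒ ω_c²/ω_r² = 29/46
Coupling ω_r² = ω_s¹ ⇒ overall = 72/19 × 29/46 = 1044/437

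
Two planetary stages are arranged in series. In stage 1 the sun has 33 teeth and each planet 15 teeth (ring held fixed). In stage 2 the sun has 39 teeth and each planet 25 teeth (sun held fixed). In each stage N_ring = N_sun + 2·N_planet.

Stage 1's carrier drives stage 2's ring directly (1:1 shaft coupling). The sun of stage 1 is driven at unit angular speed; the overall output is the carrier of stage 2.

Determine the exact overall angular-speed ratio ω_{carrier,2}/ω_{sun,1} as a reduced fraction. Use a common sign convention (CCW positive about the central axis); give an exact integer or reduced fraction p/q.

979/4096

Stage 1: N_ring = 33 + 2·15 = 63
Stage 1: 33(ω_s−ω_c) = −63(ω_r−ω_c),  ω_r=0, ω_s=1
Stage 1: 33(1−ω_c) = −63(0−ω_c)  ⇒  96ω_c = 33  ⇒  ω_c = 11/32
  ⇒ ω_c¹/ω_s¹ = 11/32
Stage 2: N_ring = 39 + 2·25 = 89
Stage 2: 39(ω_s−ω_c) = −89(ω_r−ω_c),  ω_s=0, ω_r=1
Stage 2: 39(0−ω_c) = −89(1−ω_c)  ⇒  128ω_c = 89  ⇒  ω_c = 89/128
  ⇒ ω_c²/ω_r² = 89/128
Coupling ω_r² = ω_c¹ ⇒ overall = 11/32 × 89/128 = 979/4096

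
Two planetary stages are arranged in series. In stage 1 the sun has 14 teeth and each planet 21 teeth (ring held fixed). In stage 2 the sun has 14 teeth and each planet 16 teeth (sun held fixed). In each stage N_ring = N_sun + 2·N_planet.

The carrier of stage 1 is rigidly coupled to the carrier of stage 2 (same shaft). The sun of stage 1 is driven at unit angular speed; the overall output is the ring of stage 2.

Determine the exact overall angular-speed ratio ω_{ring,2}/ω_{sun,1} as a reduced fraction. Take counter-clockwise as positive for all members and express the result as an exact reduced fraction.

6/23

Stage 1: N_ring = 14 + 2·21 = 56
Stage 1: 14(ω_s−ω_c) = −56(ω_r−ω_c),  ω_r=0, ω_s=1
Stage 1: 14(1−ω_c) = −56(0−ω_c)  ⇒  70ω_c = 14  ⇒  ω_c = 1/5
  ⇒ ω_c¹/ω_s¹ = 1/5
Stage 2: N_ring = 14 + 2·16 = 46
Stage 2: 14(ω_s−ω_c) = −46(ω_r−ω_c),  ω_s=0, ω_c=1
Stage 2: ω_r = 1 − (14/46)(0−1) = 30/23
  ⇒ ω_r²/ω_c² = 30/23
Coupling ω_c² = ω_c¹ ⇒ overall = 1/5 × 30/23 = 6/23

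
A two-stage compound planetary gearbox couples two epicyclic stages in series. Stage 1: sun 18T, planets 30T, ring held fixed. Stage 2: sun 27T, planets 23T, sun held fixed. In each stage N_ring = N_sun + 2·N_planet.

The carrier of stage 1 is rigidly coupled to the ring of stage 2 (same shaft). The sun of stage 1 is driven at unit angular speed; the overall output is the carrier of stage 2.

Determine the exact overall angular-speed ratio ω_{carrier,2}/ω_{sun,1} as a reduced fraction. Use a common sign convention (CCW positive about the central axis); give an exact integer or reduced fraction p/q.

Stage 1: N_ring = 18 + 2·30 = 78
Stage 1: 18(ω_s−ω_c) = −78(ω_r−ω_c),  ω_r=0, ω_s=1
Stage 1: 18(1−ω_c) = −78(0−ω_c)  ⇒  96ω_c = 18  ⇒  ω_c = 3/16
  ⇒ ω_c¹/ω_s¹ = 3/16
Stage 2: N_ring = 27 + 2·23 = 73
Stage 2: 27(ω_s−ω_c) = −73(ω_r−ω_c),  ω_s=0, ω_r=1
Stage 2: 27(0−ω_c) = −73(1−ω_c)  ⇒  100ω_c = 73  ⇒  ω_c = 73/100
  ⇒ ω_c²/ω_r² = 73/100
Coupling ω_r² = ω_c¹ ⇒ overall = 3/16 × 73/100 = 219/1600

219/1600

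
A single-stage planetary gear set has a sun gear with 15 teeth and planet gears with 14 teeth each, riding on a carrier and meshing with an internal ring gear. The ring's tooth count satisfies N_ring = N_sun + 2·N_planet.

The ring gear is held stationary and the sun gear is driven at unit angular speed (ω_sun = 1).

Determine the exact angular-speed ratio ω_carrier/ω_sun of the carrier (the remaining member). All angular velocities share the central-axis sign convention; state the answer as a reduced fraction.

N_ring = 15 + 2·14 = 43
15(ω_s−ω_c) = −43(ω_r−ω_c),  ω_r=0, ω_s=1
15(1−ω_c) = −43(0−ω_c)  ⇒  58ω_c = 15  ⇒  ω_c = 15/58
ω_c/ω_s = 15/58

15/58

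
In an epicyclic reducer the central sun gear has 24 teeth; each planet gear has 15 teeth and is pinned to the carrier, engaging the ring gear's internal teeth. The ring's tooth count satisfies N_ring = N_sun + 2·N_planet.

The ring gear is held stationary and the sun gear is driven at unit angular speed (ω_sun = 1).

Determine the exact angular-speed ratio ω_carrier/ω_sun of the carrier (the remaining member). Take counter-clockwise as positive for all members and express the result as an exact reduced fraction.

N_ring = 24 + 2·15 = 54
24(ω_s−ω_c) = −54(ω_r−ω_c),  ω_r=0, ω_s=1
24(1−ω_c) = −54(0−ω_c)  ⇒  78ω_c = 24  ⇒  ω_c = 4/13
ω_c/ω_s = 4/13

4/13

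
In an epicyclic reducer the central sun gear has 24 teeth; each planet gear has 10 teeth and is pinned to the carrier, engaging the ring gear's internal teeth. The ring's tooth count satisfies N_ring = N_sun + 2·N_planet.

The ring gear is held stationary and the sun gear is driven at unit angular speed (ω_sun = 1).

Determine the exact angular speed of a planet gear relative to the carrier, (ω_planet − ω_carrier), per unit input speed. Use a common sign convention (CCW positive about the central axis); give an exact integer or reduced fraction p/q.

-132/85

N_ring = 24 + 2·10 = 44
24(ω_s−ω_c) = −44(ω_r−ω_c),  ω_r=0, ω_s=1
24(1−ω_c) = −44(0−ω_c)  ⇒  68ω_c = 24  ⇒  ω_c = 6/17
sun–planet: 24·(1−6/17) = −10·(ω_p−ω_c)  ⇒  ω_p−ω_c = −(24/10)·(11/17) = -132/85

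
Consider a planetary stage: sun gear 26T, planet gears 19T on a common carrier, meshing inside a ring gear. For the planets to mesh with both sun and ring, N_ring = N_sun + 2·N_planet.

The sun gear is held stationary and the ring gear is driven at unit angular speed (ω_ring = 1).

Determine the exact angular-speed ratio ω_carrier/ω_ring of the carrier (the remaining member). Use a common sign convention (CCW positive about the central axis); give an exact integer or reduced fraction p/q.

32/45

N_ring = 26 + 2·19 = 64
26(ω_s−ω_c) = −64(ω_r−ω_c),  ω_s=0, ω_r=1
26(0−ω_c) = −64(1−ω_c)  ⇒  90ω_c = 64  ⇒  ω_c = 32/45
ω_c/ω_r = 32/45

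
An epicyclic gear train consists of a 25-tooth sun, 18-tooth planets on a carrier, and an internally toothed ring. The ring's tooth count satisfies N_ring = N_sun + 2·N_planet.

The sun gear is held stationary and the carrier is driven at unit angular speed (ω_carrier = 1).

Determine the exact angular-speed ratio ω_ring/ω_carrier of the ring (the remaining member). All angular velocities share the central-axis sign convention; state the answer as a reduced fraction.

N_ring = 25 + 2·18 = 61
25(ω_s−ω_c) = −61(ω_r−ω_c),  ω_s=0, ω_c=1
ω_r = 1 − (25/61)(0−1) = 86/61
ω_r/ω_c = 86/61

86/61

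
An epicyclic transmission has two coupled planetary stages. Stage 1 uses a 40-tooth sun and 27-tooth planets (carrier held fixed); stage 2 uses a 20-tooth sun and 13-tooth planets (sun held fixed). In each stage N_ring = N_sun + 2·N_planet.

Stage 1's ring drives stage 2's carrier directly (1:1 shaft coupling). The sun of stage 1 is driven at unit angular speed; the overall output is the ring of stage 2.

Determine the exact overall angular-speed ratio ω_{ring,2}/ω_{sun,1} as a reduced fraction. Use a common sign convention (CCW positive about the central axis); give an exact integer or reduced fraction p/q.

-660/1081

Stage 1: N_ring = 40 + 2·27 = 94
Stage 1: 40(ω_s−ω_c) = −94(ω_r−ω_c),  ω_c=0, ω_s=1
Stage 1: ω_r = 0 − (40/94)(1−0) = -20/47
  ⇒ ω_r¹/ω_s¹ = -20/47
Stage 2: N_ring = 20 + 2·13 = 46
Stage 2: 20(ω_s−ω_c) = −46(ω_r−ω_c),  ω_s=0, ω_c=1
Stage 2: ω_r = 1 − (20/46)(0−1) = 33/23
  ⇒ ω_r²/ω_c² = 33/23
Coupling ω_c² = ω_r¹ ⇒ overall = -20/47 × 33/23 = -660/1081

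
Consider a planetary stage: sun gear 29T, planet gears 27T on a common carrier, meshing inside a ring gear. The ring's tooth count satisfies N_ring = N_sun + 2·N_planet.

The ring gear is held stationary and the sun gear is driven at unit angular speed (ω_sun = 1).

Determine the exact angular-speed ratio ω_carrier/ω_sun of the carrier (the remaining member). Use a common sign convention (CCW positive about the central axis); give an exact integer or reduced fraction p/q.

N_ring = 29 + 2·27 = 83
29(ω_s−ω_c) = −83(ω_r−ω_c),  ω_r=0, ω_s=1
29(1−ω_c) = −83(0−ω_c)  ⇒  112ω_c = 29  ⇒  ω_c = 29/112
ω_c/ω_s = 29/112

29/112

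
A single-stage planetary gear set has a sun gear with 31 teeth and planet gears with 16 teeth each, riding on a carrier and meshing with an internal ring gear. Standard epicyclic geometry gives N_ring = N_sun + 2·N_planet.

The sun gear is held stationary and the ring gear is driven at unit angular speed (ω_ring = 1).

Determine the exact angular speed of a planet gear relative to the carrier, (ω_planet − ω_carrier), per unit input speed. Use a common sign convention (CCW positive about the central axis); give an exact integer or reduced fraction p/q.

N_ring = 31 + 2·16 = 63
31(ω_s−ω_c) = −63(ω_r−ω_c),  ω_s=0, ω_r=1
31(0−ω_c) = −63(1−ω_c)  ⇒  94ω_c = 63  ⇒  ω_c = 63/94
sun–planet: 31·(0−63/94) = −16·(ω_p−ω_c)  ⇒  ω_p−ω_c = −(31/16)·(-63/94) = 1953/1504

1953/1504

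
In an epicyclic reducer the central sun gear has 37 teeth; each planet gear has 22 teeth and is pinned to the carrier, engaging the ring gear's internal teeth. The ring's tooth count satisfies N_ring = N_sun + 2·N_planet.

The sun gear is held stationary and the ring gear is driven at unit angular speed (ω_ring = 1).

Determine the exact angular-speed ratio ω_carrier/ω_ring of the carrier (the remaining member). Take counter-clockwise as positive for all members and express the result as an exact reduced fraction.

81/118

N_ring = 37 + 2·22 = 81
37(ω_s−ω_c) = −81(ω_r−ω_c),  ω_s=0, ω_r=1
37(0−ω_c) = −81(1−ω_c)  ⇒  118ω_c = 81  ⇒  ω_c = 81/118
ω_c/ω_r = 81/118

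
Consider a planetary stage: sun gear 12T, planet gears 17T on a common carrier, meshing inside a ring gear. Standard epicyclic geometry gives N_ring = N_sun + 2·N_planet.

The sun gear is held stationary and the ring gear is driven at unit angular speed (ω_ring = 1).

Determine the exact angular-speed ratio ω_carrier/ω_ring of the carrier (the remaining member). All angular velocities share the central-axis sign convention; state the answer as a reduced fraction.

23/29

N_ring = 12 + 2·17 = 46
12(ω_s−ω_c) = −46(ω_r−ω_c),  ω_s=0, ω_r=1
12(0−ω_c) = −46(1−ω_c)  ⇒  58ω_c = 46  ⇒  ω_c = 23/29
ω_c/ω_r = 23/29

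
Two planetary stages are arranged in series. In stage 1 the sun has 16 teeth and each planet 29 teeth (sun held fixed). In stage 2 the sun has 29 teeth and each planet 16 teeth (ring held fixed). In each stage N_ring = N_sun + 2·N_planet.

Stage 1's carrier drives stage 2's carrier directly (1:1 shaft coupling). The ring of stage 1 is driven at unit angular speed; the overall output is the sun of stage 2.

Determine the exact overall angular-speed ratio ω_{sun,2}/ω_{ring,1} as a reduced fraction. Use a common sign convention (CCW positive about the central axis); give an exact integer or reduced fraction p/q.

74/29

Stage 1: N_ring = 16 + 2·29 = 74
Stage 1: 16(ω_s−ω_c) = −74(ω_r−ω_c),  ω_s=0, ω_r=1
Stage 1: 16(0−ω_c) = −74(1−ω_c)  ⇒  90ω_c = 74  ⇒  ω_c = 37/45
  ⇒ ω_c¹/ω_r¹ = 37/45
Stage 2: N_ring = 29 + 2·16 = 61
Stage 2: 29(ω_s−ω_c) = −61(ω_r−ω_c),  ω_r=0, ω_c=1
Stage 2: ω_s = 1 − (61/29)(0−1) = 90/29
  ⇒ ω_s²/ω_c² = 90/29
Coupling ω_c² = ω_c¹ ⇒ overall = 37/45 × 90/29 = 74/29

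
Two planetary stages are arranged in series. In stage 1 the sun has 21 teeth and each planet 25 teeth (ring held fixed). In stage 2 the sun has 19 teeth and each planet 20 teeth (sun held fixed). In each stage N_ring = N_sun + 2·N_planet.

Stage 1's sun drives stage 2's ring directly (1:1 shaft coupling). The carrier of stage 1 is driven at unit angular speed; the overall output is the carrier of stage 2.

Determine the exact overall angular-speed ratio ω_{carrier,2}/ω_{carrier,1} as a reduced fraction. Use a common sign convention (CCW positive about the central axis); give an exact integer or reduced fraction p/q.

Stage 1: N_ring = 21 + 2·25 = 71
Stage 1: 21(ω_s−ω_c) = −71(ω_r−ω_c),  ω_r=0, ω_c=1
Stage 1: ω_s = 1 − (71/21)(0−1) = 92/21
  ⇒ ω_s¹/ω_c¹ = 92/21
Stage 2: N_ring = 19 + 2·20 = 59
Stage 2: 19(ω_s−ω_c) = −59(ω_r−ω_c),  ω_s=0, ω_r=1
Stage 2: 19(0−ω_c) = −59(1−ω_c)  ⇒  78ω_c = 59  ⇒  ω_c = 59/78
  ⇒ ω_c²/ω_r² = 59/78
Coupling ω_r² = ω_s¹ ⇒ overall = 92/21 × 59/78 = 2714/819

2714/819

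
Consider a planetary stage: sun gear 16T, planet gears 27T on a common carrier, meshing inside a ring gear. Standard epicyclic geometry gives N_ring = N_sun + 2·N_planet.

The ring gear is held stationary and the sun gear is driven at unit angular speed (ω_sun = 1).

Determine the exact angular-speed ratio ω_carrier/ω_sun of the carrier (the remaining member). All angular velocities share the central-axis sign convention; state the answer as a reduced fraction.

N_ring = 16 + 2·27 = 70
16(ω_s−ω_c) = −70(ω_r−ω_c),  ω_r=0, ω_s=1
16(1−ω_c) = −70(0−ω_c)  ⇒  86ω_c = 16  ⇒  ω_c = 8/43
ω_c/ω_s = 8/43

8/43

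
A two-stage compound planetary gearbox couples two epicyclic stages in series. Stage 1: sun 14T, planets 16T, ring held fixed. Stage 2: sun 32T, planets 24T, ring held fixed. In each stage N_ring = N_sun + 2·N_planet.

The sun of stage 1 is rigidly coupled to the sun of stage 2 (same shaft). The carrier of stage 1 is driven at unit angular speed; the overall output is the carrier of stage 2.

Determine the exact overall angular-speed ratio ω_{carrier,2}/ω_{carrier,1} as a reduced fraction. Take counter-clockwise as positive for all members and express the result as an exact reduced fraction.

60/49

Stage 1: N_ring = 14 + 2·16 = 46
Stage 1: 14(ω_s−ω_c) = −46(ω_r−ω_c),  ω_r=0, ω_c=1
Stage 1: ω_s = 1 − (46/14)(0−1) = 30/7
  ⇒ ω_s¹/ω_c¹ = 30/7
Stage 2: N_ring = 32 + 2·24 = 80
Stage 2: 32(ω_s−ω_c) = −80(ω_r−ω_c),  ω_r=0, ω_s=1
Stage 2: 32(1−ω_c) = −80(0−ω_c)  ⇒  112ω_c = 32  ⇒  ω_c = 2/7
  ⇒ ω_c²/ω_s² = 2/7
Coupling ω_s² = ω_s¹ ⇒ overall = 30/7 × 2/7 = 60/49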